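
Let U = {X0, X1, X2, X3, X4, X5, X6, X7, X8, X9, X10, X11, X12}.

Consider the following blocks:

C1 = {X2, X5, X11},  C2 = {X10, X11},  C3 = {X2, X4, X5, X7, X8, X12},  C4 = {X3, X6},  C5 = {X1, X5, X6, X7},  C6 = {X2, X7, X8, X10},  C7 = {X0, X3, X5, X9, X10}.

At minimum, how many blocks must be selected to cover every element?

Take {C2, C3, C5, C7}. Their union is {X0, X1, X2, X3, X4, X5, X6, X7, X8, X9, X10, X11, X12}, which is all 13 elements.
Only C5 contains X1, so C5 is forced; the remaining 9 elements need at least 3 more blocks (each remaining block adds at most 4) — so at least 4 blocks are needed, and 4 is optimal.

4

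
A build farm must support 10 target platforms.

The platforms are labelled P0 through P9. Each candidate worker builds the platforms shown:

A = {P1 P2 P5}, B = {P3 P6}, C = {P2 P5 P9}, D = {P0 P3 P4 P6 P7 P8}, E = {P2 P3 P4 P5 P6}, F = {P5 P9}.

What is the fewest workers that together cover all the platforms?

A and D and F together: A ∪ D ∪ F = {P0, P1, P2, P3, P4, P5, P6, P7, P8, P9} — every platform is covered.
Only D contains P0, so D is forced; the remaining 4 platforms need at least 2 more workers (each remaining worker adds at most 3) — so at least 3 workers are needed, and 3 is optimal.

3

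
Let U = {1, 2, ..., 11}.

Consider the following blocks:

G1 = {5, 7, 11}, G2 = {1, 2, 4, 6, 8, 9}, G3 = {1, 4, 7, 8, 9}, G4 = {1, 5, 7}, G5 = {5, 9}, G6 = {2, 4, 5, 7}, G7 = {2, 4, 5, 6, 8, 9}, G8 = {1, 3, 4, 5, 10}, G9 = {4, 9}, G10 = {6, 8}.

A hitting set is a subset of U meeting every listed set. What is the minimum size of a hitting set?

3

Take H = {5, 8, 9}. Each listed block contains at least one of these, so H is a hitting set of size 3.
The blocks G1, G9, G10 are pairwise disjoint, so any hitting set needs a separate element for each — at least 3. Hence 3 is optimal.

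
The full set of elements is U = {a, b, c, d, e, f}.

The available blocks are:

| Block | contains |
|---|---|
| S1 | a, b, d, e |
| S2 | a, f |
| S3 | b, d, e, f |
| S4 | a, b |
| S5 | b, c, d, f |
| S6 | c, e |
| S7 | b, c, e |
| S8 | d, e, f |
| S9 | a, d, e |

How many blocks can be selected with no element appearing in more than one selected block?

2

S4, S8 are pairwise disjoint (S4={a,b}; S8={d,e,f}).
Every remaining block overlaps one of these, and no 3 of the listed blocks are pairwise disjoint, so 2 is the maximum.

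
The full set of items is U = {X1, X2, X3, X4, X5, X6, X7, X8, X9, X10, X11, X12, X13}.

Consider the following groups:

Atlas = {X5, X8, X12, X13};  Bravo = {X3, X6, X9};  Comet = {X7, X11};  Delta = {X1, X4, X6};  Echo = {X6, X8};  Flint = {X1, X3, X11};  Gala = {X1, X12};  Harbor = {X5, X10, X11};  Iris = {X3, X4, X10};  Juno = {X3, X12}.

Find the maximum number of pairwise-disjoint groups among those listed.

Comet, Echo, Gala, Iris are pairwise disjoint (Comet={X7,X11}; Echo={X6,X8}; Gala={X1,X12}; Iris={X3,X4,X10}).
Every remaining group overlaps one of these, and no 5 of the listed groups are pairwise disjoint, so 4 is the maximum.

4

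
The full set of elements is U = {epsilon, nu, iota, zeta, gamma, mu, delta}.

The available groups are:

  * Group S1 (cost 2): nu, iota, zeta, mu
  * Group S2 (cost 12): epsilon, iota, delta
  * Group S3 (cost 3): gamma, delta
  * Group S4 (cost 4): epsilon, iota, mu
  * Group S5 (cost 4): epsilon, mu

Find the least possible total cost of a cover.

9

S1, S3, S5 together cover every element (S1 ∪ S3 ∪ S5 = {epsilon, nu, iota, zeta, gamma, mu, delta}); total cost 2 + 3 + 4 = 9.
No covering selection has total cost below 9.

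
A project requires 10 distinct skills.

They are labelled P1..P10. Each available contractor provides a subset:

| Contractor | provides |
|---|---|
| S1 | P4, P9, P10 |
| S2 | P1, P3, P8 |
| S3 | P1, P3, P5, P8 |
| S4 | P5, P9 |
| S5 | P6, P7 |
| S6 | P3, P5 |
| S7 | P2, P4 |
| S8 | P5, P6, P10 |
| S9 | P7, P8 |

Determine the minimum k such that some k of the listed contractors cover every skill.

4

S1 and S3 and S5 and S7 together: S1 ∪ S3 ∪ S5 ∪ S7 = {P1, P2, P3, P4, P5, P6, P7, P8, P9, P10} — every skill is covered.
No 3 of the 9 contractors cover everything (all 84 combinations miss at least one skill), so 4 is optimal.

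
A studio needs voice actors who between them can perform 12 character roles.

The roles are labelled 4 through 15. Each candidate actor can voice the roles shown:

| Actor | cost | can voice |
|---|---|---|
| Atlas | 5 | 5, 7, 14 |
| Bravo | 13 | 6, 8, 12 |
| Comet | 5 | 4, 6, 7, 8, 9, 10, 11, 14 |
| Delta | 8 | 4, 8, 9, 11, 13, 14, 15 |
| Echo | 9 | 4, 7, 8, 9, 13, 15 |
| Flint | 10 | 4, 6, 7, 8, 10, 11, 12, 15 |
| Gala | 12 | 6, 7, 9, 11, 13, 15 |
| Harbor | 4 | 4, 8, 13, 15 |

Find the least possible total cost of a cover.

Atlas, Delta, Flint together cover every role (Atlas ∪ Delta ∪ Flint = {4, 5, 6, 7, 8, 9, 10, 11, 12, 13, 14, 15}); total cost 5 + 8 + 10 = 23.
The greedy pick Comet, Harbor, Atlas, Flint costs 24; no covering selection beats 23.

23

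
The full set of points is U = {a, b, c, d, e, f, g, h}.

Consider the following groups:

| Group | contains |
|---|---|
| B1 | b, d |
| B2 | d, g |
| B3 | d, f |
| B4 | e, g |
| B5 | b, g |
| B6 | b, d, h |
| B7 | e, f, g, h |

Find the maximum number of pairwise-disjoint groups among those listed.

2

B3, B5 are pairwise disjoint (B3={d,f}; B5={b,g}).
Every remaining group overlaps one of these, and no 3 of the listed groups are pairwise disjoint, so 2 is the maximum.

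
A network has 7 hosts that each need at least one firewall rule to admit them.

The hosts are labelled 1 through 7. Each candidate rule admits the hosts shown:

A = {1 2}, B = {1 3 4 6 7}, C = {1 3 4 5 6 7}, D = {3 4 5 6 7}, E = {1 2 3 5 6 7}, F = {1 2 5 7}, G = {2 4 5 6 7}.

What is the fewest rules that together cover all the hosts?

Take {C, G}. Their union is {1, 2, 3, 4, 5, 6, 7}, which is all 7 hosts.
No single rule has all 7 hosts (the largest, C, has 6), so 2 is optimal.

2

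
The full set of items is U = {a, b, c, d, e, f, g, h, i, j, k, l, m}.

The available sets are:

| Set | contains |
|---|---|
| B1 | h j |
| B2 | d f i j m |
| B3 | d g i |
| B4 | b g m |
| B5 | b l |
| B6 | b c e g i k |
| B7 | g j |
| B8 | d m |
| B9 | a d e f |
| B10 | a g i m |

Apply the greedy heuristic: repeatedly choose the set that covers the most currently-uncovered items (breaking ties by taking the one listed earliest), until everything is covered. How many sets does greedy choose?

Greedy: pick B6 (covers 6 new) → pick B2 (covers 4 new) → pick B1 (covers 1 new) → pick B5 (covers 1 new) → pick B9 (covers 1 new). Total picks: 5.

5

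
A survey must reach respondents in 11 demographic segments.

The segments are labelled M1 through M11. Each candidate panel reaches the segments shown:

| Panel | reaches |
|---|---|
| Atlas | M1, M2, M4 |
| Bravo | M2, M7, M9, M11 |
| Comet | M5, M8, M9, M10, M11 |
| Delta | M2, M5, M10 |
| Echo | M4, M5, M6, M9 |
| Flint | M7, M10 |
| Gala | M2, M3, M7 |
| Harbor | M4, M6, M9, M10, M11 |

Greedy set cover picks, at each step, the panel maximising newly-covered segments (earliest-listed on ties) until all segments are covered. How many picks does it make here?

Greedy: pick Comet (covers 5 new) → pick Atlas (covers 3 new) → pick Gala (covers 2 new) → pick Echo (covers 1 new). Total picks: 4.

4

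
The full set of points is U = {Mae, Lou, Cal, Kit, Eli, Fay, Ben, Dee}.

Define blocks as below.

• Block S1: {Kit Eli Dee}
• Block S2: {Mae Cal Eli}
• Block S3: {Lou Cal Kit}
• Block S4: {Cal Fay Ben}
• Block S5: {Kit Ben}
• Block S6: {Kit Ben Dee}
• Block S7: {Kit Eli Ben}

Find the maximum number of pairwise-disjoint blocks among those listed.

S2, S5 are pairwise disjoint (S2={Mae,Cal,Eli}; S5={Kit,Ben}).
Every remaining block overlaps one of these, and no 3 of the listed blocks are pairwise disjoint, so 2 is the maximum.

2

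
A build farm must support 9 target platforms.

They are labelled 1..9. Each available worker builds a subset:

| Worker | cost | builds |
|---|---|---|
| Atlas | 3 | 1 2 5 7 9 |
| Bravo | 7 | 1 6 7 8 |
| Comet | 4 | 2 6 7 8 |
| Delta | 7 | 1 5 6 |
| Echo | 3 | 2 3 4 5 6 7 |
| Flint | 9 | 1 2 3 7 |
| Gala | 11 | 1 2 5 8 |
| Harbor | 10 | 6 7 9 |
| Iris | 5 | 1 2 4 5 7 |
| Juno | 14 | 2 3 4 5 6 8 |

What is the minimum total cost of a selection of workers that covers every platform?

Atlas, Comet, Echo together cover every platform (Atlas ∪ Comet ∪ Echo = {1, 2, 3, 4, 5, 6, 7, 8, 9}); total cost 3 + 4 + 3 = 10.
No covering selection has total cost below 10.

10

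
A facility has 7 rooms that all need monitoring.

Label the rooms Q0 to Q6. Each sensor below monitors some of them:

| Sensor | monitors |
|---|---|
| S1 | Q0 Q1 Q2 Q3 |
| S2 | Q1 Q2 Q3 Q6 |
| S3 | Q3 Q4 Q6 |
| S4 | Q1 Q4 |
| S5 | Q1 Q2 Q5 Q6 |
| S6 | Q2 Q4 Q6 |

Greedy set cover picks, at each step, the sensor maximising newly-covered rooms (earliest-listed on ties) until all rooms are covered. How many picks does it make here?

3

Greedy: pick S1 (covers 4 new) → pick S3 (covers 2 new) → pick S5 (covers 1 new). Total picks: 3.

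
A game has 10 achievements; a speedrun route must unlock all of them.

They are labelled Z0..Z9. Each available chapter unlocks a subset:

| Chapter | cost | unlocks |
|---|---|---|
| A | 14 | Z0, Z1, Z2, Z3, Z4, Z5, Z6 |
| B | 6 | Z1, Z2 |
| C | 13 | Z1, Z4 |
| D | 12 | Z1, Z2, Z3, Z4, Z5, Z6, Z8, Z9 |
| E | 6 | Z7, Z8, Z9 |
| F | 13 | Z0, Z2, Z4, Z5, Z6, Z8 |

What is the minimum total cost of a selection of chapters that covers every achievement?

A, E together cover every achievement (A ∪ E = {Z0, Z1, Z2, Z3, Z4, Z5, Z6, Z7, Z8, Z9}); total cost 14 + 6 = 20.
The greedy pick D, E, F costs 31; no covering selection beats 20.

20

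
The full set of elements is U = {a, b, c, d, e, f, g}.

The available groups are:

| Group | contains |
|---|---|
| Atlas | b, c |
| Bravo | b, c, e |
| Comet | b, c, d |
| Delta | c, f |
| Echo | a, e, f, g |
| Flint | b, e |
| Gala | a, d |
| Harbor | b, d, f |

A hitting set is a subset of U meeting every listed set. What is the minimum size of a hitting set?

3

Take H = {a, b, c}. Each listed group contains at least one of these, so H is a hitting set of size 3.
The groups Delta, Flint, Gala are pairwise disjoint, so any hitting set needs a separate element for each — at least 3. Hence 3 is optimal.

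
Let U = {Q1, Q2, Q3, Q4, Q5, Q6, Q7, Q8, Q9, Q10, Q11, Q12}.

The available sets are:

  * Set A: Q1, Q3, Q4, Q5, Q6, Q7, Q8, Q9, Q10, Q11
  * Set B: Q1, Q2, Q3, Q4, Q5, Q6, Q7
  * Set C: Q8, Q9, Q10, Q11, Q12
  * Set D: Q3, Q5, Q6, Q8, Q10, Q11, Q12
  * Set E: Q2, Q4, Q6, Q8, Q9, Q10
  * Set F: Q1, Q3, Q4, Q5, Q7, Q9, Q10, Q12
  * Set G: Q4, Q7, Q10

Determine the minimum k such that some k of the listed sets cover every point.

2

B and C cover everything between them: the union {Q1, Q2, Q3, Q4, Q5, Q6, Q7, Q8, Q9, Q10, Q11, Q12} is all of U.
No single set has all 12 points (the largest, A, has 10), so 2 is optimal.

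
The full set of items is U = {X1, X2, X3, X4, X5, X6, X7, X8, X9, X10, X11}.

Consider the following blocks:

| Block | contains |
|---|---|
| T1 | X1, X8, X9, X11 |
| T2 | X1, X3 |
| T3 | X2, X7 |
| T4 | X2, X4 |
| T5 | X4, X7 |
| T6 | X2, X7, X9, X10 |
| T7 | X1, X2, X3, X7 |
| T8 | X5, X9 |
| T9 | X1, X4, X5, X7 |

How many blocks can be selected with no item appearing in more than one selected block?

3

T2, T3, T8 are pairwise disjoint (T2={X1,X3}; T3={X2,X7}; T8={X5,X9}).
Every remaining block overlaps one of these, and no 4 of the listed blocks are pairwise disjoint, so 3 is the maximum.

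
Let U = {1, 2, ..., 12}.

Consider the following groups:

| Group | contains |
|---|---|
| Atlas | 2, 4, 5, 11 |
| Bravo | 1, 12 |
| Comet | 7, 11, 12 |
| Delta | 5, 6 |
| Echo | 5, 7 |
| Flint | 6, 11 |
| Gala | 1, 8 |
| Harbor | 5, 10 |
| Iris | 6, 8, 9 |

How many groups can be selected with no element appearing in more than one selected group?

3

Comet, Harbor, Iris are pairwise disjoint (Comet={7,11,12}; Harbor={5,10}; Iris={6,8,9}).
Every remaining group overlaps one of these, and no 4 of the listed groups are pairwise disjoint, so 3 is the maximum.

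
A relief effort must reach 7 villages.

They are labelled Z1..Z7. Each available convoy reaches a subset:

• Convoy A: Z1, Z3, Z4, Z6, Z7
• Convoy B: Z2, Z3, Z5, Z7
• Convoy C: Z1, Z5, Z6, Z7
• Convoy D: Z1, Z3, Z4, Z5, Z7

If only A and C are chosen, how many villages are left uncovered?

1

Union of A, C = {Z1, Z3, Z4, Z5, Z6, Z7}.
Not covered: Z2 — 1 village.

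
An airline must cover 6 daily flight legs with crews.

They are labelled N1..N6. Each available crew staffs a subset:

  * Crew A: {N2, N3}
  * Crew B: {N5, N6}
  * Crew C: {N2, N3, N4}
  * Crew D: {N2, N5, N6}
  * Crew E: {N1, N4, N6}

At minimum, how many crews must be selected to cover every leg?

A and B and E together: A ∪ B ∪ E = {N1, N2, N3, N4, N5, N6} — every leg is covered.
Only E contains N1, so E is forced; the remaining 3 legs need at least 2 more crews (each remaining crew adds at most 2) — so at least 3 crews are needed, and 3 is optimal.

3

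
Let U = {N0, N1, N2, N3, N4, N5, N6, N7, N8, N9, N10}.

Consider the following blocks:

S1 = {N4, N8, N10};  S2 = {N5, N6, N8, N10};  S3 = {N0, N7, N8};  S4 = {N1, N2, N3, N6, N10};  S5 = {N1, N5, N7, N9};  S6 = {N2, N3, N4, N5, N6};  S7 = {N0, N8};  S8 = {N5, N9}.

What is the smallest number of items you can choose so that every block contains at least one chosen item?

Take H = {N0, N5, N10}. Each listed block contains at least one of these, so H is a hitting set of size 3.
The blocks S4, S7, S8 are pairwise disjoint, so any hitting set needs a separate item for each — at least 3. Hence 3 is optimal.

3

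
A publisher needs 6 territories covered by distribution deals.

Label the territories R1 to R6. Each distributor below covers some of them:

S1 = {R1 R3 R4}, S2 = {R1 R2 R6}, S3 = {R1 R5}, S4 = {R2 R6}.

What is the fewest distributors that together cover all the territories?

3

Take {S1, S2, S3}. Their union is {R1, R2, R3, R4, R5, R6}, which is all 6 territories.
Only S1 contains R3, so S1 is forced; the remaining 3 territories need at least 2 more distributors (each remaining distributor adds at most 2) — so at least 3 distributors are needed, and 3 is optimal.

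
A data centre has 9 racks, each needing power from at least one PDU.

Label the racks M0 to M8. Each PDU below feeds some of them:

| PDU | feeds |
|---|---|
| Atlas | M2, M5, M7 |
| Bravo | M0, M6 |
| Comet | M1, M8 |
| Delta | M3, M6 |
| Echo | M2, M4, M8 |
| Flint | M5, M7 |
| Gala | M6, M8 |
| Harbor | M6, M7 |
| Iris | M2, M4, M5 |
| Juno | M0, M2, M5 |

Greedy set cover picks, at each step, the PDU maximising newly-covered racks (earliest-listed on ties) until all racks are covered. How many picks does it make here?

Greedy: pick Atlas (covers 3 new) → pick Bravo (covers 2 new) → pick Comet (covers 2 new) → pick Delta (covers 1 new) → pick Echo (covers 1 new). Total picks: 5.

5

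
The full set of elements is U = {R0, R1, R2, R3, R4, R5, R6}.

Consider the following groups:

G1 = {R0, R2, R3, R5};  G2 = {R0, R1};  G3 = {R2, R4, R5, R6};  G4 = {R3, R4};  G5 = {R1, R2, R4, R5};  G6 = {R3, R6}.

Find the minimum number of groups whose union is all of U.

3

G1 and G2 and G3 together: G1 ∪ G2 ∪ G3 = {R0, R1, R2, R3, R4, R5, R6} — every element is covered.
No 2 of the 6 groups cover everything (all 15 combinations miss at least one element), so 3 is optimal.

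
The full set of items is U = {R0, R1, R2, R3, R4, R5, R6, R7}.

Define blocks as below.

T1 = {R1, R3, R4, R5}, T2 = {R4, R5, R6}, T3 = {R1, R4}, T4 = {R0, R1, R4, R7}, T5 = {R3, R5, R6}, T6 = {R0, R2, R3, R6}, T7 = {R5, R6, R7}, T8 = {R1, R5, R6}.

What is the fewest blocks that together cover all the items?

T4, T5, and T6 cover everything between them: the union {R0, R1, R2, R3, R4, R5, R6, R7} is all of U.
Only T6 contains R2, so T6 is forced; the remaining 4 items need at least 2 more blocks (each remaining block adds at most 3) — so at least 3 blocks are needed, and 3 is optimal.

3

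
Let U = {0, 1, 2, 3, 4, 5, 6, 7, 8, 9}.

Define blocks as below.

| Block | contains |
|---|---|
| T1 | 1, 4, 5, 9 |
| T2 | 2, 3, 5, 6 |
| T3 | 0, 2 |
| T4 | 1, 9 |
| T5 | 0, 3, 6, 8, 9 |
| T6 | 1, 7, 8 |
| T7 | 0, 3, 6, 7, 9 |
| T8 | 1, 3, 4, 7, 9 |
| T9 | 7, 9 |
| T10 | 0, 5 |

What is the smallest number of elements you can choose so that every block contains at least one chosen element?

4

H = {0, 6, 7, 9} meets every block (each contains at least one member of H), and |H| = 4.
No choice of 3 elements meets every block, so 4 is the minimum.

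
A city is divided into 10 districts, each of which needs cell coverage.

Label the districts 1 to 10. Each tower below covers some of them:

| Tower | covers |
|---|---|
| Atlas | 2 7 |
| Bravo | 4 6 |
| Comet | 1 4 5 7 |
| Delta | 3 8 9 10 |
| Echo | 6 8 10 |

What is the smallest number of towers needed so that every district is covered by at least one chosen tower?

4

Take {Atlas, Bravo, Comet, Delta}. Their union is {1, 2, 3, 4, 5, 6, 7, 8, 9, 10}, which is all 10 districts.
No 3 of the 5 towers cover everything (all 10 combinations miss at least one district), so 4 is optimal.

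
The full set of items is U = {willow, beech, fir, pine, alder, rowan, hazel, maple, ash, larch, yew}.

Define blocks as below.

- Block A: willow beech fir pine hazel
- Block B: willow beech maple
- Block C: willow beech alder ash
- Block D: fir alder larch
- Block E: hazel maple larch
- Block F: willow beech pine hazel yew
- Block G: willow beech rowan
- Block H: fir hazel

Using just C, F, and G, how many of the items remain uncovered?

Union of C, F, G = {willow, beech, pine, alder, rowan, hazel, ash, yew}.
Not covered: fir, maple, larch — 3 items.

3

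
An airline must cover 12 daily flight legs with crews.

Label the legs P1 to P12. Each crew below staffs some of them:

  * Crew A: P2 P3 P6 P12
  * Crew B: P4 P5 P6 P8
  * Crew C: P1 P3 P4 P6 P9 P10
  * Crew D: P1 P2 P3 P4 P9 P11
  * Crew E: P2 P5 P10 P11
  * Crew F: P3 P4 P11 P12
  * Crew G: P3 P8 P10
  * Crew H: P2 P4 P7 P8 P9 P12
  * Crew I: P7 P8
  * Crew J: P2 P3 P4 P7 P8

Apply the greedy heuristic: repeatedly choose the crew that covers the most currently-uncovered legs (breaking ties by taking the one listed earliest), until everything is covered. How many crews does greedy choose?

3

Greedy: pick C (covers 6 new) → pick H (covers 4 new) → pick E (covers 2 new). Total picks: 3.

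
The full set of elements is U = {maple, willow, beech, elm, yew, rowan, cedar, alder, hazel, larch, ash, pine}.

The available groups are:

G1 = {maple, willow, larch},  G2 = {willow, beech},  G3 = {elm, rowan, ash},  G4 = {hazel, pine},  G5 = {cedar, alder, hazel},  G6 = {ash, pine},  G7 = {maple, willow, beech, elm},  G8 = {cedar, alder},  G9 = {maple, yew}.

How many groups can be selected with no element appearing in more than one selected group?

G2, G3, G4, G8, G9 are pairwise disjoint (G2={willow,beech}; G3={elm,rowan,ash}; G4={hazel,pine}; G8={cedar,alder}; G9={maple,yew}).
Every remaining group overlaps one of these, and no 6 of the listed groups are pairwise disjoint, so 5 is the maximum.

5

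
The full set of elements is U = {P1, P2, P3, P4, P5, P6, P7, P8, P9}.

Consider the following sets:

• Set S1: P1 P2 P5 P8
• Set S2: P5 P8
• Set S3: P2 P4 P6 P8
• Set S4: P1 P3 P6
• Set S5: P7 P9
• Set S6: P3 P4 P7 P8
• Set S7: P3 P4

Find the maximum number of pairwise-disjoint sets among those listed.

3

S2, S5, S7 are pairwise disjoint (S2={P5,P8}; S5={P7,P9}; S7={P3,P4}).
Every remaining set overlaps one of these, and no 4 of the listed sets are pairwise disjoint, so 3 is the maximum.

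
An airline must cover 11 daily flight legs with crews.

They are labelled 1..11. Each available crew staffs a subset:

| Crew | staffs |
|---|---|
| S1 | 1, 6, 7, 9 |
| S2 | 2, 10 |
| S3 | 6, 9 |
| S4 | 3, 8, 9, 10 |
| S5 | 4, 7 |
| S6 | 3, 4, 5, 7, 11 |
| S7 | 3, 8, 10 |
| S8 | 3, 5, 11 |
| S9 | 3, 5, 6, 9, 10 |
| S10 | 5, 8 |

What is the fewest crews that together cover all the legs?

4

Take {S1, S2, S4, S6}. Their union is {1, 2, 3, 4, 5, 6, 7, 8, 9, 10, 11}, which is all 11 legs.
No 3 of the 10 crews cover everything (all 120 combinations miss at least one leg), so 4 is optimal.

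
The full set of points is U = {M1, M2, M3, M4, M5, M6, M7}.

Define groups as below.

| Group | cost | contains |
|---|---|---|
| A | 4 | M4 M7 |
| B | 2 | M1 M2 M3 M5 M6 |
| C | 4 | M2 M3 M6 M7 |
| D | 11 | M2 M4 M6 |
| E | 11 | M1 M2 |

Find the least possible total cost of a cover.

A, B together cover every point (A ∪ B = {M1, M2, M3, M4, M5, M6, M7}); total cost 4 + 2 = 6.
No covering selection has total cost below 6.

6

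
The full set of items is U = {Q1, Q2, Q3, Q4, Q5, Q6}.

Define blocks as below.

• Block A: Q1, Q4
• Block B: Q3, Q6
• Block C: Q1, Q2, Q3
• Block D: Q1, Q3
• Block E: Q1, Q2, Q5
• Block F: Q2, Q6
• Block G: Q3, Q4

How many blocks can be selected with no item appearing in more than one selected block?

A, F are pairwise disjoint (A={Q1,Q4}; F={Q2,Q6}).
Every remaining block overlaps one of these, and no 3 of the listed blocks are pairwise disjoint, so 2 is the maximum.

2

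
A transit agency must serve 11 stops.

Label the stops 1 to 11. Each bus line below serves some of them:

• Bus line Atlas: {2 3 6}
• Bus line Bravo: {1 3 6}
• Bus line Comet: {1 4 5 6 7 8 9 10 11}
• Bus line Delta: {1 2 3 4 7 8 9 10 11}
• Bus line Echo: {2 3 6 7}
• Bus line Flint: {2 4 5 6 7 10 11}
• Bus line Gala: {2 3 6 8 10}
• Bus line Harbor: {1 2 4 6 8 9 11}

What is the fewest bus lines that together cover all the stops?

2

Atlas and Comet together: Atlas ∪ Comet = {1, 2, 3, 4, 5, 6, 7, 8, 9, 10, 11} — every stop is covered.
No single bus line has all 11 stops (the largest, Comet, has 9), so 2 is optimal.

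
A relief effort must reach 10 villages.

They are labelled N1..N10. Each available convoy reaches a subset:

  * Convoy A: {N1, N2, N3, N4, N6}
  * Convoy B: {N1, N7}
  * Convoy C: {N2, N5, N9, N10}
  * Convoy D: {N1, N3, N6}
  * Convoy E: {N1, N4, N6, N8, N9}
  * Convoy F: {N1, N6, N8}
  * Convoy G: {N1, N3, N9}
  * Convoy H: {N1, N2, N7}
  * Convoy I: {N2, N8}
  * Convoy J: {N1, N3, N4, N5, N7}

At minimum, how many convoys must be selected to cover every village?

3

C and F and J together: C ∪ F ∪ J = {N1, N2, N3, N4, N5, N6, N7, N8, N9, N10} — every village is covered.
Only C contains N10, so C is forced; the remaining 6 villages need at least 2 more convoys (each remaining convoy adds at most 4) — so at least 3 convoys are needed, and 3 is optimal.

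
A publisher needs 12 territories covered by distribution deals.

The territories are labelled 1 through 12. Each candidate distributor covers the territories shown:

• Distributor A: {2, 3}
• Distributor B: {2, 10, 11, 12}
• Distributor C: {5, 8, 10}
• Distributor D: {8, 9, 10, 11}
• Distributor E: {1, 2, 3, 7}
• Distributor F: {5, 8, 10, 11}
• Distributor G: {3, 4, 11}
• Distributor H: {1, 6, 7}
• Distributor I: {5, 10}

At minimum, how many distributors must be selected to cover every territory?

Take {B, D, G, H, I}. Their union is {1, 2, 3, 4, 5, 6, 7, 8, 9, 10, 11, 12}, which is all 12 territories.
No 4 of the 9 distributors cover everything (all 126 combinations miss at least one territory), so 5 is optimal.

5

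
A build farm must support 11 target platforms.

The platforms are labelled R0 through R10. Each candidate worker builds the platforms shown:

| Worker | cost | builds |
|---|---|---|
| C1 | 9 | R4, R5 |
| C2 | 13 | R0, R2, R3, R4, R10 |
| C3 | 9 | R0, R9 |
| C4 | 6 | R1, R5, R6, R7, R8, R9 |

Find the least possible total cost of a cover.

19

C2, C4 together cover every platform (C2 ∪ C4 = {R0, R1, R2, R3, R4, R5, R6, R7, R8, R9, R10}); total cost 13 + 6 = 19.
No covering selection has total cost below 19.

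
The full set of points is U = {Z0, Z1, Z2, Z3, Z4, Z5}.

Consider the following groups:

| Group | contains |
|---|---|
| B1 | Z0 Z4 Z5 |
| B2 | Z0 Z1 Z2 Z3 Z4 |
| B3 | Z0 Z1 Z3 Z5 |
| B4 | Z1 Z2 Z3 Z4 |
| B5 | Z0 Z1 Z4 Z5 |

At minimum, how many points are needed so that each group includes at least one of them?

The 2 points {Z1, Z4} hit every group.
No single point lies in every group, so at least 2 are needed and 2 is optimal.

2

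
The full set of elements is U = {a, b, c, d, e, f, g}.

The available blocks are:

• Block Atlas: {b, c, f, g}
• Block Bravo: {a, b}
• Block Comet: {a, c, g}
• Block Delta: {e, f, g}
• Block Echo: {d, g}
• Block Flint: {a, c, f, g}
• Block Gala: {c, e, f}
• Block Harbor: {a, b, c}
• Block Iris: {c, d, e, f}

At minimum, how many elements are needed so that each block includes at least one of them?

3

H = {b, e, g} meets every block (each contains at least one member of H), and |H| = 3.
The blocks Bravo, Echo, Gala are pairwise disjoint, so any hitting set needs a separate element for each — at least 3. Hence 3 is optimal.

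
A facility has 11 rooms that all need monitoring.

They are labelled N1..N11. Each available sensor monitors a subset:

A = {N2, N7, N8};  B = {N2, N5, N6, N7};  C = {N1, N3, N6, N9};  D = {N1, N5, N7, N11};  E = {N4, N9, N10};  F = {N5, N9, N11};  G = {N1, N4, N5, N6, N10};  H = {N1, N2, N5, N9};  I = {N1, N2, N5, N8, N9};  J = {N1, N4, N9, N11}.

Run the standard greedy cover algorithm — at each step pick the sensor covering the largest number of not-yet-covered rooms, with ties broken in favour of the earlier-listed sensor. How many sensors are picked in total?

Greedy: pick G (covers 5 new) → pick A (covers 3 new) → pick C (covers 2 new) → pick D (covers 1 new). Total picks: 4.

4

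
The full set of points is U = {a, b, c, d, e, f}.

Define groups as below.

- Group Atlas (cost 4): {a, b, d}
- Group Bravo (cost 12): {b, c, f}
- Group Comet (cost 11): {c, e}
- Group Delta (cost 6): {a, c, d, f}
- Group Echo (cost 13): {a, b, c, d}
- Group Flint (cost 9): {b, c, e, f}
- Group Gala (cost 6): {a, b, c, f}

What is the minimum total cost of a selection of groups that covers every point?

13

Atlas, Flint together cover every point (Atlas ∪ Flint = {a, b, c, d, e, f}); total cost 4 + 9 = 13.
The greedy pick Atlas, Delta, Flint costs 19; no covering selection beats 13.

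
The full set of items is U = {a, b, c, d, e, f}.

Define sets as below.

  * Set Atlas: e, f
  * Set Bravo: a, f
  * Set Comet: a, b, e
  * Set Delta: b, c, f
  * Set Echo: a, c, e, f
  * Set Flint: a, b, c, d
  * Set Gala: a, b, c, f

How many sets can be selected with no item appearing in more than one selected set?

Atlas, Flint are pairwise disjoint (Atlas={e,f}; Flint={a,b,c,d}).
Every remaining set overlaps one of these, and no 3 of the listed sets are pairwise disjoint, so 2 is the maximum.

2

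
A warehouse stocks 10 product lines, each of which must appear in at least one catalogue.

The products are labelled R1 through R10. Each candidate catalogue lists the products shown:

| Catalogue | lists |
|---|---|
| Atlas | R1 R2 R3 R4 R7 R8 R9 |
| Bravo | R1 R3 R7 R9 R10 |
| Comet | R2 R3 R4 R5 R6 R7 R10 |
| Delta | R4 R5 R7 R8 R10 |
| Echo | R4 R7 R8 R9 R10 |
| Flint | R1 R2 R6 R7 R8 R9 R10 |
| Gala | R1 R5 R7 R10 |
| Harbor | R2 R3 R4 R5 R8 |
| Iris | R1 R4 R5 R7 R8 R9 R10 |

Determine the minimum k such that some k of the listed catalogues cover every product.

Comet and Flint together: Comet ∪ Flint = {R1, R2, R3, R4, R5, R6, R7, R8, R9, R10} — every product is covered.
No single catalogue has all 10 products (the largest, Atlas, has 7), so 2 is optimal.

2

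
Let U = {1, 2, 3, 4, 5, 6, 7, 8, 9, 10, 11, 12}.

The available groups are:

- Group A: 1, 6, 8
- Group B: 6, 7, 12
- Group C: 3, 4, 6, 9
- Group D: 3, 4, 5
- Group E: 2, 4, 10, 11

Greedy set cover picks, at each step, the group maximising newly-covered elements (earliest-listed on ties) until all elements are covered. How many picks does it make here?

Greedy: pick C (covers 4 new) → pick E (covers 3 new) → pick A (covers 2 new) → pick B (covers 2 new) → pick D (covers 1 new). Total picks: 5.

5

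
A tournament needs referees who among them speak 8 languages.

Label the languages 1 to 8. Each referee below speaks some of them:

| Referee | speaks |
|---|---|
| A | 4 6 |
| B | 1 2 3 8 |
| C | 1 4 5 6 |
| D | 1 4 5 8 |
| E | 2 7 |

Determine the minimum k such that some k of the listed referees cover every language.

3

B and C and E together: B ∪ C ∪ E = {1, 2, 3, 4, 5, 6, 7, 8} — every language is covered.
Only B contains 3, so B is forced; the remaining 4 languages need at least 2 more referees (each remaining referee adds at most 3) — so at least 3 referees are needed, and 3 is optimal.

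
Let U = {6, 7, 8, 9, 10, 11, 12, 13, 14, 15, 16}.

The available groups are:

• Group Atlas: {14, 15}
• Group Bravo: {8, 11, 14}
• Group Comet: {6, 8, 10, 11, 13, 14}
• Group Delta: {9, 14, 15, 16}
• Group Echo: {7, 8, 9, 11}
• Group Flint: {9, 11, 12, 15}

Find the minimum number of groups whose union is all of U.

4

Take {Comet, Delta, Echo, Flint}. Their union is {6, 7, 8, 9, 10, 11, 12, 13, 14, 15, 16}, which is all 11 items.
No 3 of the 6 groups cover everything (all 20 combinations miss at least one item), so 4 is optimal.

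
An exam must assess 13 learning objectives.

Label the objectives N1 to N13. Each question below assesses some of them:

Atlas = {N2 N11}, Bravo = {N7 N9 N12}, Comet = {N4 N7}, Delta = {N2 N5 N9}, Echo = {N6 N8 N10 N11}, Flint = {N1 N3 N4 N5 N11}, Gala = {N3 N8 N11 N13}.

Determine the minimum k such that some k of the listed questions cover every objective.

Atlas and Bravo and Echo and Flint and Gala together: Atlas ∪ Bravo ∪ Echo ∪ Flint ∪ Gala = {N1, N2, N3, N4, N5, N6, N7, N8, N9, N10, N11, N12, N13} — every objective is covered.
No 4 of the 7 questions cover everything (all 35 combinations miss at least one objective), so 5 is optimal.

5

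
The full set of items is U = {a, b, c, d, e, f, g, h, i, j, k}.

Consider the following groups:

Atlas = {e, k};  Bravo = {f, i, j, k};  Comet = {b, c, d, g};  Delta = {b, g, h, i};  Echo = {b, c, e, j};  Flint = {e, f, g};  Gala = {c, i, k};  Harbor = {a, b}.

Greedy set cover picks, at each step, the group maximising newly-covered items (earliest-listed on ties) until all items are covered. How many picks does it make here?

Greedy: pick Bravo (covers 4 new) → pick Comet (covers 4 new) → pick Atlas (covers 1 new) → pick Delta (covers 1 new) → pick Harbor (covers 1 new). Total picks: 5.

5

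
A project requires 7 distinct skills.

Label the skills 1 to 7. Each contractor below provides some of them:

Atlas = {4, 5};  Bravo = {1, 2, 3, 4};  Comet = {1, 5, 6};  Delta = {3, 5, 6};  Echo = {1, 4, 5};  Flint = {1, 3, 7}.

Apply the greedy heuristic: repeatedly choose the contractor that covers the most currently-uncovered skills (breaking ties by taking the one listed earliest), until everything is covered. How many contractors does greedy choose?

Greedy: pick Bravo (covers 4 new) → pick Comet (covers 2 new) → pick Flint (covers 1 new). Total picks: 3.

3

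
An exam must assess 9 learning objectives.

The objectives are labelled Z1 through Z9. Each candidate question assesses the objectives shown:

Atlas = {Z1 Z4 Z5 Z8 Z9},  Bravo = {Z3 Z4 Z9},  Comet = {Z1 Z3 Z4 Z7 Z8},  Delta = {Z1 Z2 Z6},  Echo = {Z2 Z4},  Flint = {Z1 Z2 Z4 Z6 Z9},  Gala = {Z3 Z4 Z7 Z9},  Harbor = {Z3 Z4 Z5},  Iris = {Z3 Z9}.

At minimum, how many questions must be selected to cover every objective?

Comet and Flint and Harbor together: Comet ∪ Flint ∪ Harbor = {Z1, Z2, Z3, Z4, Z5, Z6, Z7, Z8, Z9} — every objective is covered.
No 2 of the 9 questions cover everything (all 36 combinations miss at least one objective), so 3 is optimal.

3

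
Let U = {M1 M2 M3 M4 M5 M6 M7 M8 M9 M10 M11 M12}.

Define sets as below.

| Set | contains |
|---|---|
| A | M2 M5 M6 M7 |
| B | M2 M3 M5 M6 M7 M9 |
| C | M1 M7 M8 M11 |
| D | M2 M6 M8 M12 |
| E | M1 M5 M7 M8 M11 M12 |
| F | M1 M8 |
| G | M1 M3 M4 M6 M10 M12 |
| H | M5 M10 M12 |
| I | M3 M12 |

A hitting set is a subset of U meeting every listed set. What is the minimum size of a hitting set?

The 3 points {M3, M5, M8} hit every set.
The sets A, F, I are pairwise disjoint, so any hitting set needs a separate point for each — at least 3. Hence 3 is optimal.

3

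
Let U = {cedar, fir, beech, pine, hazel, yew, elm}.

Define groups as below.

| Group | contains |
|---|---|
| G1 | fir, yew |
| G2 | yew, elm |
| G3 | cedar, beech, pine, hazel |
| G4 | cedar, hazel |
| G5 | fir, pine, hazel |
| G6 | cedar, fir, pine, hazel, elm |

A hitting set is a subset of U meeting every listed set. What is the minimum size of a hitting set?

2

The 2 items {hazel, yew} hit every group.
The groups G2, G5 are pairwise disjoint, so any hitting set needs a separate item for each — at least 2. Hence 2 is optimal.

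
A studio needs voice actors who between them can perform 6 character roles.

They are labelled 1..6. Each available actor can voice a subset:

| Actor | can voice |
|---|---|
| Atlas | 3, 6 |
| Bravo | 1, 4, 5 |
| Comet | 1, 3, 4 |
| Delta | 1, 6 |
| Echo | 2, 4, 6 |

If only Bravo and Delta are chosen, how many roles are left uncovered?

Union of Bravo, Delta = {1, 4, 5, 6}.
Not covered: 2, 3 — 2 roles.

2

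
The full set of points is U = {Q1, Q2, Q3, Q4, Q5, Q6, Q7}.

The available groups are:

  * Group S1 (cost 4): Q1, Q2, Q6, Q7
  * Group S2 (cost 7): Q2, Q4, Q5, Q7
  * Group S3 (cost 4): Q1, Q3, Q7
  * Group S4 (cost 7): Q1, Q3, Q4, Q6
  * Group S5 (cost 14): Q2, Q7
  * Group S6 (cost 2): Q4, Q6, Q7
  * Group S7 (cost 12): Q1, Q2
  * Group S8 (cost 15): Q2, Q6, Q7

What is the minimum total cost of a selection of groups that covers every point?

13

S2, S3, S6 together cover every point (S2 ∪ S3 ∪ S6 = {Q1, Q2, Q3, Q4, Q5, Q6, Q7}); total cost 7 + 4 + 2 = 13.
The greedy pick S6, S1, S3, S2 costs 17; no covering selection beats 13.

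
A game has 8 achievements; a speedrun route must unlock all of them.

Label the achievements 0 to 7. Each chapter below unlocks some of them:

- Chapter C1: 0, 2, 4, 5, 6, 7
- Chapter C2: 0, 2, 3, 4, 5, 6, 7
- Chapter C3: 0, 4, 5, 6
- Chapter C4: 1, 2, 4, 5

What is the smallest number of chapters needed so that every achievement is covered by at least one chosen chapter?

2

C2 and C4 together: C2 ∪ C4 = {0, 1, 2, 3, 4, 5, 6, 7} — every achievement is covered.
No single chapter has all 8 achievements (the largest, C2, has 7), so 2 is optimal.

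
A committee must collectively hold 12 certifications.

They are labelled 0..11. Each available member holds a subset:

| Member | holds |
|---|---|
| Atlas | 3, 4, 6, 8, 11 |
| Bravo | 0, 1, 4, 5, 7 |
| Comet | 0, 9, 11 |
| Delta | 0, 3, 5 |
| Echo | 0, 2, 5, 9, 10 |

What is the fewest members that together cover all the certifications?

3

Take {Atlas, Bravo, Echo}. Their union is {0, 1, 2, 3, 4, 5, 6, 7, 8, 9, 10, 11}, which is all 12 certifications.
Each member has at most 5 certifications, and 2·5 = 10 < 12 — so at least 3 members are needed, and 3 is optimal.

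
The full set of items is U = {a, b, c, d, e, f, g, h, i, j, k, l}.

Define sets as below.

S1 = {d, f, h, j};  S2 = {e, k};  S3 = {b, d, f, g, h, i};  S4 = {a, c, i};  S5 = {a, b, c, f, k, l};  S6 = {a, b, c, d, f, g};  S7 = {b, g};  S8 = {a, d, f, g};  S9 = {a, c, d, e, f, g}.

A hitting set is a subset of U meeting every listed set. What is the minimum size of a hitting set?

Take T = {e, f, g, i}. Each listed set contains at least one of these, so T is a hitting set of size 4.
The sets S1, S2, S4, S7 are pairwise disjoint, so any hitting set needs a separate item for each — at least 4. Hence 4 is optimal.

4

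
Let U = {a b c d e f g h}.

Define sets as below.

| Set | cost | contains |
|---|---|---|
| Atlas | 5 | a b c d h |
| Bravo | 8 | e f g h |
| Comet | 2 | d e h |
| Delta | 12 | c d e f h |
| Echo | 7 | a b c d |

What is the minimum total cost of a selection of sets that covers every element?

13

Atlas, Bravo together cover every element (Atlas ∪ Bravo = {a, b, c, d, e, f, g, h}); total cost 5 + 8 = 13.
The greedy pick Comet, Atlas, Bravo costs 15; no covering selection beats 13.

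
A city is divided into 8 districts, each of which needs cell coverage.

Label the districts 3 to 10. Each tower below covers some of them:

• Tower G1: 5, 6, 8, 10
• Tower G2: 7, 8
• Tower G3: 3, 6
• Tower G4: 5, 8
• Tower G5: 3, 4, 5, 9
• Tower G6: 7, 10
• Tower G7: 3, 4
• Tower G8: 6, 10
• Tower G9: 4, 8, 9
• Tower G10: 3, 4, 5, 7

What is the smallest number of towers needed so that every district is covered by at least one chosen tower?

3

Take {G1, G5, G6}. Their union is {3, 4, 5, 6, 7, 8, 9, 10}, which is all 8 districts.
No 2 of the 10 towers cover everything (all 45 combinations miss at least one district), so 3 is optimal.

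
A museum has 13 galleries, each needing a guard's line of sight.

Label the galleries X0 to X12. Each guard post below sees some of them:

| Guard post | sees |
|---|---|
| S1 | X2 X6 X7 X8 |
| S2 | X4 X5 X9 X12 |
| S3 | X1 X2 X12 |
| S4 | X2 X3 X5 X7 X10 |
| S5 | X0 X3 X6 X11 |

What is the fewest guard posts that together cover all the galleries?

5

S1 and S2 and S3 and S4 and S5 together: S1 ∪ S2 ∪ S3 ∪ S4 ∪ S5 = {X0, X1, X2, X3, X4, X5, X6, X7, X8, X9, X10, X11, X12} — every gallery is covered.
No 4 of the 5 guard posts cover everything (all 5 combinations miss at least one gallery), so 5 is optimal.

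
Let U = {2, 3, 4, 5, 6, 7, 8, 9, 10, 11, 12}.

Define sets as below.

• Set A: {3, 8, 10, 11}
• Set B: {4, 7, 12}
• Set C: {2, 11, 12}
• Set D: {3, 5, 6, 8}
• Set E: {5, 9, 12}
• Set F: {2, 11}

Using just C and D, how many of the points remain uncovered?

Union of C, D = {2, 3, 5, 6, 8, 11, 12}.
Not covered: 4, 7, 9, 10 — 4 points.

4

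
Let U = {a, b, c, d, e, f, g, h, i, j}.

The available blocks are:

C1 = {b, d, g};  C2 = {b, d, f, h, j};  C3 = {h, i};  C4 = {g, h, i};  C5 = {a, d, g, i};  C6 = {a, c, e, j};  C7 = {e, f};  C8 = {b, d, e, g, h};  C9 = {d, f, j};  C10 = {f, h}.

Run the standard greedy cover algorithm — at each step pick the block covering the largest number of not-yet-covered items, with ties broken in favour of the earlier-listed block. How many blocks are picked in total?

Greedy: pick C2 (covers 5 new) → pick C5 (covers 3 new) → pick C6 (covers 2 new). Total picks: 3.

3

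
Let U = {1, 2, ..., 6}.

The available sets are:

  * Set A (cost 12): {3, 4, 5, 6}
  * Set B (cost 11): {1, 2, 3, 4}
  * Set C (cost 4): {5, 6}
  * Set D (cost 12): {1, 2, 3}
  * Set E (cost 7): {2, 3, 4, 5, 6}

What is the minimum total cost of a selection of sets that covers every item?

B, C together cover every item (B ∪ C = {1, 2, 3, 4, 5, 6}); total cost 11 + 4 = 15.
The greedy pick E, B costs 18; no covering selection beats 15.

15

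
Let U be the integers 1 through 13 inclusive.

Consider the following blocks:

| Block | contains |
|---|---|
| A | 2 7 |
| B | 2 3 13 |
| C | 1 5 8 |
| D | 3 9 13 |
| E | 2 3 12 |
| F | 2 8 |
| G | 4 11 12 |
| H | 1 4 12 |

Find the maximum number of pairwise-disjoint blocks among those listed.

A, C, D, G are pairwise disjoint (A={2,7}; C={1,5,8}; D={3,9,13}; G={4,11,12}).
Every remaining block overlaps one of these, and no 5 of the listed blocks are pairwise disjoint, so 4 is the maximum.

4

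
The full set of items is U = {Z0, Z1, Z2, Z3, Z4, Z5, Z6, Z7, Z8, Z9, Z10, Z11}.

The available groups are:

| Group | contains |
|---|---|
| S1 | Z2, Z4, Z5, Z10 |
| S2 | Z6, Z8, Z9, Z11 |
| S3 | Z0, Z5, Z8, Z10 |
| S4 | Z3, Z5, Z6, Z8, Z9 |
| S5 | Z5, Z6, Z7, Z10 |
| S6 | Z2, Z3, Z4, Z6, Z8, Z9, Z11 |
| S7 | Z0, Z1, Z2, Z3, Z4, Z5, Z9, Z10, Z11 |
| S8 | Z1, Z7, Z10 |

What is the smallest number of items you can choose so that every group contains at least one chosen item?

H = {Z9, Z10} meets every group (each contains at least one member of H), and |H| = 2.
The groups S2, S8 are pairwise disjoint, so any hitting set needs a separate item for each — at least 2. Hence 2 is optimal.

2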